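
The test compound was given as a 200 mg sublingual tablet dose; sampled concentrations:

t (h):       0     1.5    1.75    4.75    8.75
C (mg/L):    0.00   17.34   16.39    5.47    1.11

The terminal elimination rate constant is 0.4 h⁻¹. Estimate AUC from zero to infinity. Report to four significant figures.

Trapezoidal AUC_0→8.75:
  [0→1.5]: (0.00+17.34)/2 × 1.5 = 13.005
  [1.5→1.75]: (17.34+16.39)/2 × 0.25 = 4.21625
  [1.75→4.75]: (16.39+5.47)/2 × 3 = 32.79
  [4.75→8.75]: (5.47+1.11)/2 × 4 = 13.16
  Sum = 63.17125 mg/L·h
Extrapolated tail: C_last / k_e = 1.11 / 0.4 = 2.775
AUC_0→∞ = 63.17125 + 2.775 = 65.94625 mg/L·h

AUC = 65.95 mg/L·h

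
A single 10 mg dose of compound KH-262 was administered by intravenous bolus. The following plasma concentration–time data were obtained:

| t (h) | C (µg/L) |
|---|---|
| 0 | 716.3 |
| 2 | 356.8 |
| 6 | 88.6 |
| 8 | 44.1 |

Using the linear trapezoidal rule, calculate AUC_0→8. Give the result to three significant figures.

Trapezoidal AUC_0→8:
  [0→2]: (716.3+356.8)/2 × 2 = 1073.1
  [2→6]: (356.8+88.6)/2 × 4 = 890.8
  [6→8]: (88.6+44.1)/2 × 2 = 132.7
  Sum = 2096.6 µg/L·h

AUC = 2100 µg/L·h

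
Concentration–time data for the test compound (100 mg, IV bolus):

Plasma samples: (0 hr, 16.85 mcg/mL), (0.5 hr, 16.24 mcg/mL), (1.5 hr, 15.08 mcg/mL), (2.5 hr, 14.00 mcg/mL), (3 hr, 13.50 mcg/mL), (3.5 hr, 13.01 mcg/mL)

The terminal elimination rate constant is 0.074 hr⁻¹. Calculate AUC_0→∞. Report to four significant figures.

AUC = 227.8 mcg/mL·hr

Trapezoidal AUC_0→3.5:
  [0→0.5]: (16.85+16.24)/2 × 0.5 = 8.2725
  [0.5→1.5]: (16.24+15.08)/2 × 1 = 15.66
  [1.5→2.5]: (15.08+14.00)/2 × 1 = 14.54
  [2.5→3]: (14.00+13.50)/2 × 0.5 = 6.875
  [3→3.5]: (13.50+13.01)/2 × 0.5 = 6.6275
  Sum = 51.975 mcg/mL·hr
Extrapolated tail: C_last / k_e = 13.01 / 0.074 = 175.811
AUC_0→∞ = 51.975 + 175.811 = 227.786 mcg/mL·hr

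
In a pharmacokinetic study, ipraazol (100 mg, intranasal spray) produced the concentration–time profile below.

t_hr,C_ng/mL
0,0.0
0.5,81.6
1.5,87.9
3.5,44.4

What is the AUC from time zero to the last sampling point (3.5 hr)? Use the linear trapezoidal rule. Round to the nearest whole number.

Trapezoidal AUC_0→3.5:
  [0→0.5]: (0.0+81.6)/2 × 0.5 = 20.4
  [0.5→1.5]: (81.6+87.9)/2 × 1 = 84.75
  [1.5→3.5]: (87.9+44.4)/2 × 2 = 132.3
  Sum = 237.45 ng/mL·hr

AUC = 237 ng/mL·hr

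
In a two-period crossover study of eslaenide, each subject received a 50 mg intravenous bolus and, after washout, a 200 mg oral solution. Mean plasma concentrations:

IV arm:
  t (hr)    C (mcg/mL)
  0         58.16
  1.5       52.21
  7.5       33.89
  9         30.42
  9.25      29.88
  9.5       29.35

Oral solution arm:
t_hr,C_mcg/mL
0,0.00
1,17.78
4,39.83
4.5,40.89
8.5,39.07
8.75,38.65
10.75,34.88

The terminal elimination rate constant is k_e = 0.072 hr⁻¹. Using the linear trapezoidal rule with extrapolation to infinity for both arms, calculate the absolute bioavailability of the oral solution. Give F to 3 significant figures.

Trapezoidal AUC_0→9.5 (IV):
  [0→1.5]: (58.16+52.21)/2 × 1.5 = 82.7775
  [1.5→7.5]: (52.21+33.89)/2 × 6 = 258.3
  [7.5→9]: (33.89+30.42)/2 × 1.5 = 48.2325
  [9→9.25]: (30.42+29.88)/2 × 0.25 = 7.5375
  [9.25→9.5]: (29.88+29.35)/2 × 0.25 = 7.40375
  Sum = 404.25125 mcg/mL·hr
IV tail: 29.35/0.072 = 407.639; AUC_iv,0→∞ = 404.25125 + 407.639 = 811.89025 mcg/mL·hr
Trapezoidal AUC_0→10.75 (oral solution):
  [0→1]: (0.00+17.78)/2 × 1 = 8.89
  [1→4]: (17.78+39.83)/2 × 3 = 86.415
  [4→4.5]: (39.83+40.89)/2 × 0.5 = 20.18
  [4.5→8.5]: (40.89+39.07)/2 × 4 = 159.92
  [8.5→8.75]: (39.07+38.65)/2 × 0.25 = 9.715
  [8.75→10.75]: (38.65+34.88)/2 × 2 = 73.53
  Sum = 358.65 mcg/mL·hr
oral solution tail: 34.88/0.072 = 484.444; AUC_ev,0→∞ = 358.65 + 484.444 = 843.094 mcg/mL·hr
F = (AUC_ev/D_ev)/(AUC_iv/D_iv) = (843.094/200)/(811.89025/50) = 4.21547/16.237805 = 0.2596

F = 0.260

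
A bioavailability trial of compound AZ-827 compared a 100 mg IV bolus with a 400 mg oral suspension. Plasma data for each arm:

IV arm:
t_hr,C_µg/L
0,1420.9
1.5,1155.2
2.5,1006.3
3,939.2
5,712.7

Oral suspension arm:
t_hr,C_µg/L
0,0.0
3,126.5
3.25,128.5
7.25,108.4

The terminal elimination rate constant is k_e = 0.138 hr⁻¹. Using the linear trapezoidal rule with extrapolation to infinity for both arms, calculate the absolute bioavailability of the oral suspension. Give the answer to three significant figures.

F = 0.0359

Trapezoidal AUC_0→5 (IV):
  [0→1.5]: (1420.9+1155.2)/2 × 1.5 = 1932.075
  [1.5→2.5]: (1155.2+1006.3)/2 × 1 = 1080.75
  [2.5→3]: (1006.3+939.2)/2 × 0.5 = 486.375
  [3→5]: (939.2+712.7)/2 × 2 = 1651.9
  Sum = 5151.1 µg/L·hr
IV tail: 712.7/0.138 = 5164.493; AUC_iv,0→∞ = 5151.1 + 5164.493 = 10315.593 µg/L·hr
Trapezoidal AUC_0→7.25 (oral suspension):
  [0→3]: (0.0+126.5)/2 × 3 = 189.75
  [3→3.25]: (126.5+128.5)/2 × 0.25 = 31.875
  [3.25→7.25]: (128.5+108.4)/2 × 4 = 473.8
  Sum = 695.425 µg/L·hr
oral suspension tail: 108.4/0.138 = 785.507; AUC_ev,0→∞ = 695.425 + 785.507 = 1480.932 µg/L·hr
F = (AUC_ev/D_ev)/(AUC_iv/D_iv) = (1480.932/400)/(10315.593/100) = 3.70233/103.15593 = 0.0359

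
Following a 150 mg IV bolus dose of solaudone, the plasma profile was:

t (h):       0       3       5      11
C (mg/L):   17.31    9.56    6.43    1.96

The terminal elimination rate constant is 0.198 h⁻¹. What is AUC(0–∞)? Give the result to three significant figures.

Trapezoidal AUC_0→11:
  [0→3]: (17.31+9.56)/2 × 3 = 40.305
  [3→5]: (9.56+6.43)/2 × 2 = 15.99
  [5→11]: (6.43+1.96)/2 × 6 = 25.17
  Sum = 81.465 mg/L·h
Extrapolated tail: C_last / k_e = 1.96 / 0.198 = 9.899
AUC_0→∞ = 81.465 + 9.899 = 91.364 mg/L·h

AUC = 91.4 mg/L·h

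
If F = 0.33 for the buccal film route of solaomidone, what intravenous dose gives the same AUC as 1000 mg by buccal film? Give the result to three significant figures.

Systemic exposure from an extravascular dose = F × D_ev, so the equivalent IV dose is F × D_ev.
D_iv = F × D_ev = 0.33 × 1000 = 330 mg

D_iv = 330 mg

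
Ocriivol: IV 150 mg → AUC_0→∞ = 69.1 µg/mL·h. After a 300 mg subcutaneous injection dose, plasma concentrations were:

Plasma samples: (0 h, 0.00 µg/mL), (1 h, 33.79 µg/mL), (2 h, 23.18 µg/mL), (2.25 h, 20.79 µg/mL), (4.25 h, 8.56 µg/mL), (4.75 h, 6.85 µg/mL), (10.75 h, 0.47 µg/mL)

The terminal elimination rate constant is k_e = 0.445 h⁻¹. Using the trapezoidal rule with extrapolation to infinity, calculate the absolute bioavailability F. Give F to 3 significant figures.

F = 0.775

Trapezoidal AUC_0→10.75 (subcutaneous injection):
  [0→1]: (0.00+33.79)/2 × 1 = 16.895
  [1→2]: (33.79+23.18)/2 × 1 = 28.485
  [2→2.25]: (23.18+20.79)/2 × 0.25 = 5.49625
  [2.25→4.25]: (20.79+8.56)/2 × 2 = 29.35
  [4.25→4.75]: (8.56+6.85)/2 × 0.5 = 3.8525
  [4.75→10.75]: (6.85+0.47)/2 × 6 = 21.96
  Sum = 106.03875 µg/mL·h
Tail: C_last/k_e = 0.47/0.445 = 1.056
AUC_0→∞ (subcutaneous injection) = 106.03875 + 1.056 = 107.09475 µg/mL·h
F = (AUC_ev/D_ev)/(AUC_iv/D_iv) = (107.09475/300)/(69.1/150) = 0.3569825/0.460667 = 0.7749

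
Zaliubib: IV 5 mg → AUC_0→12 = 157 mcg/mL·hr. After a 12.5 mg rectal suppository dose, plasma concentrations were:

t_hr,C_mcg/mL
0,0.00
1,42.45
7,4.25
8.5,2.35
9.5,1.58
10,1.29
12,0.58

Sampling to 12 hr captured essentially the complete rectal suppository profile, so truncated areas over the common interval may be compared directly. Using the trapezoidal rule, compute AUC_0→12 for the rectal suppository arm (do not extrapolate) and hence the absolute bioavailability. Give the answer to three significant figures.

Trapezoidal AUC_0→12 (rectal suppository):
  [0→1]: (0.00+42.45)/2 × 1 = 21.225
  [1→7]: (42.45+4.25)/2 × 6 = 140.1
  [7→8.5]: (4.25+2.35)/2 × 1.5 = 4.95
  [8.5→9.5]: (2.35+1.58)/2 × 1 = 1.965
  [9.5→10]: (1.58+1.29)/2 × 0.5 = 0.7175
  [10→12]: (1.29+0.58)/2 × 2 = 1.87
  Sum = 170.8275 mcg/mL·hr
F = (AUC_ev/D_ev)/(AUC_iv/D_iv) = (170.8275/12.5)/(157/5) = 13.6662/31.4 = 0.4352

F = 0.435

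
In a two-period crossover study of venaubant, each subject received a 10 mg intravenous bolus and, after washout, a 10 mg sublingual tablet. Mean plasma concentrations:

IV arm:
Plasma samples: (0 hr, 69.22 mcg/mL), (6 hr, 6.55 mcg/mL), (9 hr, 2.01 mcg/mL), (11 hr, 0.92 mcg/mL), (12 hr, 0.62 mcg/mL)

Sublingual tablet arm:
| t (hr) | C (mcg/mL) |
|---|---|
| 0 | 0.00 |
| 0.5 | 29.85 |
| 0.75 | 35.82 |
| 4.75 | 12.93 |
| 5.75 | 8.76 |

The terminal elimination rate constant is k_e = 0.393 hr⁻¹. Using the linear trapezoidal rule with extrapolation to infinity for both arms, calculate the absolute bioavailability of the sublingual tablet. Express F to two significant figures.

Trapezoidal AUC_0→12 (IV):
  [0→6]: (69.22+6.55)/2 × 6 = 227.31
  [6→9]: (6.55+2.01)/2 × 3 = 12.84
  [9→11]: (2.01+0.92)/2 × 2 = 2.93
  [11→12]: (0.92+0.62)/2 × 1 = 0.77
  Sum = 243.85 mcg/mL·hr
IV tail: 0.62/0.393 = 1.578; AUC_iv,0→∞ = 243.85 + 1.578 = 245.428 mcg/mL·hr
Trapezoidal AUC_0→5.75 (sublingual tablet):
  [0→0.5]: (0.00+29.85)/2 × 0.5 = 7.4625
  [0.5→0.75]: (29.85+35.82)/2 × 0.25 = 8.20875
  [0.75→4.75]: (35.82+12.93)/2 × 4 = 97.5
  [4.75→5.75]: (12.93+8.76)/2 × 1 = 10.845
  Sum = 124.01625 mcg/mL·hr
sublingual tablet tail: 8.76/0.393 = 22.290; AUC_ev,0→∞ = 124.01625 + 22.290 = 146.30625 mcg/mL·hr
F = (AUC_ev/D_ev)/(AUC_iv/D_iv) = (146.30625/10)/(245.428/10) = 14.630625/24.5428 = 0.5961

F = 0.60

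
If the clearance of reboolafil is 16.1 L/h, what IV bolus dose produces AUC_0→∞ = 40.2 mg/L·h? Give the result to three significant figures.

Dose_iv = CL × AUC_0→∞
     = 16.1 × 40.2 = 647.22 mg

Dose = 647 mg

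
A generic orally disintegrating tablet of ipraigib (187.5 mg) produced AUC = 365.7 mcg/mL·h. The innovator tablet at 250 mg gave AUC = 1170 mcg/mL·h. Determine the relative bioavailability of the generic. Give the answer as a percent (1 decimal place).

F_rel = (AUC_test/D_test) / (AUC_ref/D_ref)
      = (365.7/187.5) / (1170/250)
      = 1.9504 / 4.68 = 0.4168 = 41.68%

F_rel = 41.7%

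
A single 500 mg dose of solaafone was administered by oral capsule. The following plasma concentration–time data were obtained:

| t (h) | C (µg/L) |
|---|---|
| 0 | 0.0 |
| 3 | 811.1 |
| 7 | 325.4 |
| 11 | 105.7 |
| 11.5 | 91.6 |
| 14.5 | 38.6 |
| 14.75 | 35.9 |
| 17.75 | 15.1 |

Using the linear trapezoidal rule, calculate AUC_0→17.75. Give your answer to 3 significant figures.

AUC = 4680 µg/L·h

Trapezoidal AUC_0→17.75:
  [0→3]: (0.0+811.1)/2 × 3 = 1216.65
  [3→7]: (811.1+325.4)/2 × 4 = 2273.0
  [7→11]: (325.4+105.7)/2 × 4 = 862.2
  [11→11.5]: (105.7+91.6)/2 × 0.5 = 49.325
  [11.5→14.5]: (91.6+38.6)/2 × 3 = 195.3
  [14.5→14.75]: (38.6+35.9)/2 × 0.25 = 9.3125
  [14.75→17.75]: (35.9+15.1)/2 × 3 = 76.5
  Sum = 4682.2875 µg/L·h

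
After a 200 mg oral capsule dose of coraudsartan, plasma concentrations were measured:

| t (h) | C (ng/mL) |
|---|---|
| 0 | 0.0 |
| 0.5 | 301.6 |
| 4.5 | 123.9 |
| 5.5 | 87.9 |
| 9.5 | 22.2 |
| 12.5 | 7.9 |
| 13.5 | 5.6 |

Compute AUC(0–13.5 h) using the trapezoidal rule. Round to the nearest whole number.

Trapezoidal AUC_0→13.5:
  [0→0.5]: (0.0+301.6)/2 × 0.5 = 75.4
  [0.5→4.5]: (301.6+123.9)/2 × 4 = 851.0
  [4.5→5.5]: (123.9+87.9)/2 × 1 = 105.9
  [5.5→9.5]: (87.9+22.2)/2 × 4 = 220.2
  [9.5→12.5]: (22.2+7.9)/2 × 3 = 45.15
  [12.5→13.5]: (7.9+5.6)/2 × 1 = 6.75
  Sum = 1304.4 ng/mL·h

AUC = 1304 ng/mL·h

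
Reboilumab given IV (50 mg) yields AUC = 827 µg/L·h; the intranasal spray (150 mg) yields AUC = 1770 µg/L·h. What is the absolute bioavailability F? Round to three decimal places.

F = 0.713

F = (AUC_ev / D_ev) / (AUC_iv / D_iv)
  = (1770/150) / (827/50)
  = 11.8 / 16.54 = 0.7134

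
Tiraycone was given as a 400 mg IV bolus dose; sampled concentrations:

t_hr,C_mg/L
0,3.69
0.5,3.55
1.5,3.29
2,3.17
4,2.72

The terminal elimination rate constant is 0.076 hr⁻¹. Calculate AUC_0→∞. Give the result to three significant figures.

AUC = 48.5 mg/L·hr

Trapezoidal AUC_0→4:
  [0→0.5]: (3.69+3.55)/2 × 0.5 = 1.81
  [0.5→1.5]: (3.55+3.29)/2 × 1 = 3.42
  [1.5→2]: (3.29+3.17)/2 × 0.5 = 1.615
  [2→4]: (3.17+2.72)/2 × 2 = 5.89
  Sum = 12.735 mg/L·hr
Extrapolated tail: C_last / k_e = 2.72 / 0.076 = 35.789
AUC_0→∞ = 12.735 + 35.789 = 48.524 mg/L·hr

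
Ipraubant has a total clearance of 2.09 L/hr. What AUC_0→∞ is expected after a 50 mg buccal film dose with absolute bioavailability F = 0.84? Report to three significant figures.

AUC_0→∞ = F × Dose / CL
        = 0.84 × 50 / 2.09 = 20.0957 mg/L·hr

AUC = 20.1 mg/L·hr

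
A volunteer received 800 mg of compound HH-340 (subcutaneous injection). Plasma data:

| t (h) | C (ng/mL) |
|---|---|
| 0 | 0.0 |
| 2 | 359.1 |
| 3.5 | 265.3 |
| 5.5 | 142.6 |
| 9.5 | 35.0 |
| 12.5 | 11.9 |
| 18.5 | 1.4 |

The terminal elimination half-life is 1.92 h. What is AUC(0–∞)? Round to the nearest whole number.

Trapezoidal AUC_0→18.5:
  [0→2]: (0.0+359.1)/2 × 2 = 359.1
  [2→3.5]: (359.1+265.3)/2 × 1.5 = 468.3
  [3.5→5.5]: (265.3+142.6)/2 × 2 = 407.9
  [5.5→9.5]: (142.6+35.0)/2 × 4 = 355.2
  [9.5→12.5]: (35.0+11.9)/2 × 3 = 70.35
  [12.5→18.5]: (11.9+1.4)/2 × 6 = 39.9
  Sum = 1700.75 ng/mL·h
k_e = ln2 / t½ = 0.693147 / 1.92 = 0.3610 h^-1
Extrapolated tail: C_last / k_e = 1.4 / 0.361 = 3.878
AUC_0→∞ = 1700.75 + 3.878 = 1704.628 ng/mL·h

AUC = 1705 ng/mL·h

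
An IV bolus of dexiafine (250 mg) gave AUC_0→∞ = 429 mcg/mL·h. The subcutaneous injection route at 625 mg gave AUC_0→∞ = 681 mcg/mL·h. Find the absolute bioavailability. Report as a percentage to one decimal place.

F = (AUC_ev / D_ev) / (AUC_iv / D_iv)
  = (681/625) / (429/250)
  = 1.0896 / 1.716 = 0.6350
  = 63.50%

F = 63.5%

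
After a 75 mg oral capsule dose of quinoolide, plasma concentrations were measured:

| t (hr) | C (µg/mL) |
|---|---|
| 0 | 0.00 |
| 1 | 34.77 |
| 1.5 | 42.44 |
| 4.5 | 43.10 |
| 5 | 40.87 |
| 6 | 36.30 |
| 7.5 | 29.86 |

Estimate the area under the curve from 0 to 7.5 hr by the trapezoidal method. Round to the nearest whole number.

AUC = 274 µg/mL·hr

Trapezoidal AUC_0→7.5:
  [0→1]: (0.00+34.77)/2 × 1 = 17.385
  [1→1.5]: (34.77+42.44)/2 × 0.5 = 19.3025
  [1.5→4.5]: (42.44+43.10)/2 × 3 = 128.31
  [4.5→5]: (43.10+40.87)/2 × 0.5 = 20.9925
  [5→6]: (40.87+36.30)/2 × 1 = 38.585
  [6→7.5]: (36.30+29.86)/2 × 1.5 = 49.62
  Sum = 274.195 µg/mL·hr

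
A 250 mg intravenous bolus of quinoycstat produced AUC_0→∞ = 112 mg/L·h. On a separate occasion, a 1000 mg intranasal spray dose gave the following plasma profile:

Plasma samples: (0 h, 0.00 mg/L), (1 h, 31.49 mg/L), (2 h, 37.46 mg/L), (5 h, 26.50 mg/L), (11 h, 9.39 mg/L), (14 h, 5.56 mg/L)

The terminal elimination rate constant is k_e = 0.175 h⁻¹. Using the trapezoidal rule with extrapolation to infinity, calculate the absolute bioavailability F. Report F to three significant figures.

F = 0.688

Trapezoidal AUC_0→14 (intranasal spray):
  [0→1]: (0.00+31.49)/2 × 1 = 15.745
  [1→2]: (31.49+37.46)/2 × 1 = 34.475
  [2→5]: (37.46+26.50)/2 × 3 = 95.94
  [5→11]: (26.50+9.39)/2 × 6 = 107.67
  [11→14]: (9.39+5.56)/2 × 3 = 22.425
  Sum = 276.255 mg/L·h
Tail: C_last/k_e = 5.56/0.175 = 31.771
AUC_0→∞ (intranasal spray) = 276.255 + 31.771 = 308.026 mg/L·h
F = (AUC_ev/D_ev)/(AUC_iv/D_iv) = (308.026/1000)/(112/250) = 0.308026/0.448 = 0.6876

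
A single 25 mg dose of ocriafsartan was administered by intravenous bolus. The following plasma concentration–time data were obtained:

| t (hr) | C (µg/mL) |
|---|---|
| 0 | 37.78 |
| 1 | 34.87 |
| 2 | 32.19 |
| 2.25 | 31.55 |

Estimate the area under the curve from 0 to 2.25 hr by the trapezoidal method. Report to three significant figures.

Trapezoidal AUC_0→2.25:
  [0→1]: (37.78+34.87)/2 × 1 = 36.325
  [1→2]: (34.87+32.19)/2 × 1 = 33.53
  [2→2.25]: (32.19+31.55)/2 × 0.25 = 7.9675
  Sum = 77.8225 µg/mL·hr

AUC = 77.8 µg/mL·hr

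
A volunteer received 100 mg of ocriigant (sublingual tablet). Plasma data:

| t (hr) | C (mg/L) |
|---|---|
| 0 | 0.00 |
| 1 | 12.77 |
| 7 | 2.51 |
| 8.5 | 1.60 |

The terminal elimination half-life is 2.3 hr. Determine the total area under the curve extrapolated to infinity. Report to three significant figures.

Trapezoidal AUC_0→8.5:
  [0→1]: (0.00+12.77)/2 × 1 = 6.385
  [1→7]: (12.77+2.51)/2 × 6 = 45.84
  [7→8.5]: (2.51+1.60)/2 × 1.5 = 3.0825
  Sum = 55.3075 mg/L·hr
k_e = ln2 / t½ = 0.693147 / 2.3 = 0.3014 hr^-1
Extrapolated tail: C_last / k_e = 1.60 / 0.3014 = 5.309
AUC_0→∞ = 55.3075 + 5.309 = 60.6165 mg/L·hr

AUC = 60.6 mg/L·hr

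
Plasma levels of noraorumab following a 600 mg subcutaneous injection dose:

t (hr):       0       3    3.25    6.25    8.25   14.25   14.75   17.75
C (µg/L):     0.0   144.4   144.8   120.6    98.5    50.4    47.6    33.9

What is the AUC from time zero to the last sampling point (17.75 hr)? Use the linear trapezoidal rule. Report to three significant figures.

Trapezoidal AUC_0→17.75:
  [0→3]: (0.0+144.4)/2 × 3 = 216.6
  [3→3.25]: (144.4+144.8)/2 × 0.25 = 36.15
  [3.25→6.25]: (144.8+120.6)/2 × 3 = 398.1
  [6.25→8.25]: (120.6+98.5)/2 × 2 = 219.1
  [8.25→14.25]: (98.5+50.4)/2 × 6 = 446.7
  [14.25→14.75]: (50.4+47.6)/2 × 0.5 = 24.5
  [14.75→17.75]: (47.6+33.9)/2 × 3 = 122.25
  Sum = 1463.4 µg/L·hr

AUC = 1460 µg/L·hr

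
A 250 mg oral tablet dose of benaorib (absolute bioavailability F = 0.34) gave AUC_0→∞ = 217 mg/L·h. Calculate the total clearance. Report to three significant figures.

CL = 0.392 L/h

CL = F × Dose / AUC_0→∞
   = 0.34 × 250 / 217 = 0.391705 L/h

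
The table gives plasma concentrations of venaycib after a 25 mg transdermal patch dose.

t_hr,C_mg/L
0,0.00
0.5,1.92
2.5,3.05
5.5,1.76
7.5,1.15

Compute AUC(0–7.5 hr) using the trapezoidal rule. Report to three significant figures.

Trapezoidal AUC_0→7.5:
  [0→0.5]: (0.00+1.92)/2 × 0.5 = 0.48
  [0.5→2.5]: (1.92+3.05)/2 × 2 = 4.97
  [2.5→5.5]: (3.05+1.76)/2 × 3 = 7.215
  [5.5→7.5]: (1.76+1.15)/2 × 2 = 2.91
  Sum = 15.575 mg/L·hr

AUC = 15.6 mg/L·hr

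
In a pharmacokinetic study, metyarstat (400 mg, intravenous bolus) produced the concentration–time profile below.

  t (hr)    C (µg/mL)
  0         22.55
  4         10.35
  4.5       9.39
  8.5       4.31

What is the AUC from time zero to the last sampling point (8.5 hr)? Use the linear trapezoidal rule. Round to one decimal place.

AUC = 98.1 µg/mL·hr

Trapezoidal AUC_0→8.5:
  [0→4]: (22.55+10.35)/2 × 4 = 65.8
  [4→4.5]: (10.35+9.39)/2 × 0.5 = 4.935
  [4.5→8.5]: (9.39+4.31)/2 × 4 = 27.4
  Sum = 98.135 µg/mL·hr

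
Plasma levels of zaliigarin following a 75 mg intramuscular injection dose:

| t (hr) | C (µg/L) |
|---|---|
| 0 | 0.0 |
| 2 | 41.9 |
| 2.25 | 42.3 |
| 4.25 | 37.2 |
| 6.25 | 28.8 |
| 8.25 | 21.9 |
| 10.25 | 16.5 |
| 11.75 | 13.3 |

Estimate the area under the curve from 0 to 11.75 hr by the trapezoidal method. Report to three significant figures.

AUC = 309 µg/L·hr

Trapezoidal AUC_0→11.75:
  [0→2]: (0.0+41.9)/2 × 2 = 41.9
  [2→2.25]: (41.9+42.3)/2 × 0.25 = 10.525
  [2.25→4.25]: (42.3+37.2)/2 × 2 = 79.5
  [4.25→6.25]: (37.2+28.8)/2 × 2 = 66.0
  [6.25→8.25]: (28.8+21.9)/2 × 2 = 50.7
  [8.25→10.25]: (21.9+16.5)/2 × 2 = 38.4
  [10.25→11.75]: (16.5+13.3)/2 × 1.5 = 22.35
  Sum = 309.375 µg/L·hr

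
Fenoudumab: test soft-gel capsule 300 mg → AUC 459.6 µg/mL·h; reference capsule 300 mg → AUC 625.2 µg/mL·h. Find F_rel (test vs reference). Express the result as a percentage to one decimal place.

F_rel = (AUC_test/D_test) / (AUC_ref/D_ref)
      = (459.6/300) / (625.2/300)
      = 1.532 / 2.084 = 0.7351 = 73.51%

F_rel = 73.5%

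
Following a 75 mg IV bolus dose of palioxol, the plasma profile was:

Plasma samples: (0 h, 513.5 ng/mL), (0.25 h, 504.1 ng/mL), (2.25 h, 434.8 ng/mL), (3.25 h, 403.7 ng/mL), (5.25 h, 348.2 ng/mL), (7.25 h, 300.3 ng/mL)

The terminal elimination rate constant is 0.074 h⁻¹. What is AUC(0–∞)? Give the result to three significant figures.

Trapezoidal AUC_0→7.25:
  [0→0.25]: (513.5+504.1)/2 × 0.25 = 127.2
  [0.25→2.25]: (504.1+434.8)/2 × 2 = 938.9
  [2.25→3.25]: (434.8+403.7)/2 × 1 = 419.25
  [3.25→5.25]: (403.7+348.2)/2 × 2 = 751.9
  [5.25→7.25]: (348.2+300.3)/2 × 2 = 648.5
  Sum = 2885.75 ng/mL·h
Extrapolated tail: C_last / k_e = 300.3 / 0.074 = 4058.108
AUC_0→∞ = 2885.75 + 4058.108 = 6943.858 ng/mL·h

AUC = 6940 ng/mL·h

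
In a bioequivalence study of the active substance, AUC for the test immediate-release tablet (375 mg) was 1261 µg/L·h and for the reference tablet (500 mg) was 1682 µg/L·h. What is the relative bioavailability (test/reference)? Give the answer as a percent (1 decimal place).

F_rel = (AUC_test/D_test) / (AUC_ref/D_ref)
      = (1261/375) / (1682/500)
      = 3.36267 / 3.364 = 0.9996 = 99.96%

F_rel = 100.0%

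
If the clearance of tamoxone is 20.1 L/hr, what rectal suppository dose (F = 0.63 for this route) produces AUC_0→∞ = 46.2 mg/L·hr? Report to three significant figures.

Dose = 1470 mg

Dose = CL × AUC_0→∞ / F
     = 20.1 × 46.2 / 0.63 = 1474 mg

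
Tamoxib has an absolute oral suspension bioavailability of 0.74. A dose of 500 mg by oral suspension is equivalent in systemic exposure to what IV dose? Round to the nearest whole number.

Systemic exposure from an extravascular dose = F × D_ev, so the equivalent IV dose is F × D_ev.
D_iv = F × D_ev = 0.74 × 500 = 370 mg

D_iv = 370 mg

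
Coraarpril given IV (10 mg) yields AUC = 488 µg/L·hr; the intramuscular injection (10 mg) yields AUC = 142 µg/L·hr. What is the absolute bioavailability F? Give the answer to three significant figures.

F = 0.291

F = (AUC_ev / D_ev) / (AUC_iv / D_iv)
  = (142/10) / (488/10)
  = 14.2 / 48.8 = 0.2910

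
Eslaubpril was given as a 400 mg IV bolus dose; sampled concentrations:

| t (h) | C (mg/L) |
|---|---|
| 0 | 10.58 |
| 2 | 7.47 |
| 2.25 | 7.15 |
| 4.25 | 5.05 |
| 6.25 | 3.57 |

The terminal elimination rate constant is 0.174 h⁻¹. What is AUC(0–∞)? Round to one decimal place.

Trapezoidal AUC_0→6.25:
  [0→2]: (10.58+7.47)/2 × 2 = 18.05
  [2→2.25]: (7.47+7.15)/2 × 0.25 = 1.8275
  [2.25→4.25]: (7.15+5.05)/2 × 2 = 12.2
  [4.25→6.25]: (5.05+3.57)/2 × 2 = 8.62
  Sum = 40.6975 mg/L·h
Extrapolated tail: C_last / k_e = 3.57 / 0.174 = 20.517
AUC_0→∞ = 40.6975 + 20.517 = 61.2145 mg/L·h

AUC = 61.2 mg/L·h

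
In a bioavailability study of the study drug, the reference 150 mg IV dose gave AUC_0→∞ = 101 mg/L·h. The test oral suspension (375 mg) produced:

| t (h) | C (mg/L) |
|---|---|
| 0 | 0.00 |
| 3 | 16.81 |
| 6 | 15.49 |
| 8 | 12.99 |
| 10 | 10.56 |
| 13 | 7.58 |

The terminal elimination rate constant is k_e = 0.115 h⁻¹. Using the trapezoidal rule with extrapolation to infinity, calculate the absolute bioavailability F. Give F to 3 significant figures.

Trapezoidal AUC_0→13 (oral suspension):
  [0→3]: (0.00+16.81)/2 × 3 = 25.215
  [3→6]: (16.81+15.49)/2 × 3 = 48.45
  [6→8]: (15.49+12.99)/2 × 2 = 28.48
  [8→10]: (12.99+10.56)/2 × 2 = 23.55
  [10→13]: (10.56+7.58)/2 × 3 = 27.21
  Sum = 152.905 mg/L·h
Tail: C_last/k_e = 7.58/0.115 = 65.913
AUC_0→∞ (oral suspension) = 152.905 + 65.913 = 218.818 mg/L·h
F = (AUC_ev/D_ev)/(AUC_iv/D_iv) = (218.818/375)/(101/150) = 0.583515/0.673333 = 0.8666

F = 0.867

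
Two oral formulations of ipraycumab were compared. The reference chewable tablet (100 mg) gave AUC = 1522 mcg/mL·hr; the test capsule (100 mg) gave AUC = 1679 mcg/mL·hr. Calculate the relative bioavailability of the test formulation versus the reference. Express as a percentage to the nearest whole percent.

F_rel = (AUC_test/D_test) / (AUC_ref/D_ref)
      = (1679/100) / (1522/100)
      = 16.79 / 15.22 = 1.1032 = 110.32%

F_rel = 110%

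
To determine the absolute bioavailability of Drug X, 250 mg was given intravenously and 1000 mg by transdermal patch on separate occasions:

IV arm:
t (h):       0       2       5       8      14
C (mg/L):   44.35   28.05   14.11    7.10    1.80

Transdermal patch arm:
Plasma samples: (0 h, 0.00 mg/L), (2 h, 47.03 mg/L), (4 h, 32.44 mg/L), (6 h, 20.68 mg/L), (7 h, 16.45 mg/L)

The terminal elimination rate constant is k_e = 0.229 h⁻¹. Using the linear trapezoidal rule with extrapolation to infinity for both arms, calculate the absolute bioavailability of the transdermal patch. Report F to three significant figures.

F = 0.334

Trapezoidal AUC_0→14 (IV):
  [0→2]: (44.35+28.05)/2 × 2 = 72.4
  [2→5]: (28.05+14.11)/2 × 3 = 63.24
  [5→8]: (14.11+7.10)/2 × 3 = 31.815
  [8→14]: (7.10+1.80)/2 × 6 = 26.7
  Sum = 194.155 mg/L·h
IV tail: 1.80/0.229 = 7.860; AUC_iv,0→∞ = 194.155 + 7.860 = 202.015 mg/L·h
Trapezoidal AUC_0→7 (transdermal patch):
  [0→2]: (0.00+47.03)/2 × 2 = 47.03
  [2→4]: (47.03+32.44)/2 × 2 = 79.47
  [4→6]: (32.44+20.68)/2 × 2 = 53.12
  [6→7]: (20.68+16.45)/2 × 1 = 18.565
  Sum = 198.185 mg/L·h
transdermal patch tail: 16.45/0.229 = 71.834; AUC_ev,0→∞ = 198.185 + 71.834 = 270.019 mg/L·h
F = (AUC_ev/D_ev)/(AUC_iv/D_iv) = (270.019/1000)/(202.015/250) = 0.270019/0.80806 = 0.3342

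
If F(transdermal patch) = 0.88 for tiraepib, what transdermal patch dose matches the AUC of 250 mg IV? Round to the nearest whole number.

D_transdermal = 284 mg

For equal systemic exposure: F × D_ev = D_iv
D_ev = D_iv / F = 250 / 0.88 = 284.091 mg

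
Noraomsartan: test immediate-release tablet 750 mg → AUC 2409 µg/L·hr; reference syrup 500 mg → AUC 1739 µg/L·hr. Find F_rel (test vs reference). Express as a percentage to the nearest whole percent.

F_rel = (AUC_test/D_test) / (AUC_ref/D_ref)
      = (2409/750) / (1739/500)
      = 3.212 / 3.478 = 0.9235 = 92.35%

F_rel = 92%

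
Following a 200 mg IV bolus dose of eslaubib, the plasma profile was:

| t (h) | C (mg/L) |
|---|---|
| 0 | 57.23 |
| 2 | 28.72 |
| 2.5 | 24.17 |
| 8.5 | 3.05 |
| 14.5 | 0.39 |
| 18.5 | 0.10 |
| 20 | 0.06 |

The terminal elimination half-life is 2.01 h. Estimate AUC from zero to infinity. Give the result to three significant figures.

AUC = 192 mg/L·h

Trapezoidal AUC_0→20:
  [0→2]: (57.23+28.72)/2 × 2 = 85.95
  [2→2.5]: (28.72+24.17)/2 × 0.5 = 13.2225
  [2.5→8.5]: (24.17+3.05)/2 × 6 = 81.66
  [8.5→14.5]: (3.05+0.39)/2 × 6 = 10.32
  [14.5→18.5]: (0.39+0.10)/2 × 4 = 0.98
  [18.5→20]: (0.10+0.06)/2 × 1.5 = 0.12
  Sum = 192.2525 mg/L·h
k_e = ln2 / t½ = 0.693147 / 2.01 = 0.3448 h^-1
Extrapolated tail: C_last / k_e = 0.06 / 0.3448 = 0.174
AUC_0→∞ = 192.2525 + 0.174 = 192.4265 mg/L·h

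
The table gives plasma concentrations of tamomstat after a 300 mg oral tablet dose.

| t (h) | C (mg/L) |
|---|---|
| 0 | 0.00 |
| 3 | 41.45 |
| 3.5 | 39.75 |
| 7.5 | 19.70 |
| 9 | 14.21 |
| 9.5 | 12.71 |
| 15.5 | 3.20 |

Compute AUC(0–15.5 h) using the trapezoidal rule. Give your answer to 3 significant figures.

AUC = 281 mg/L·h

Trapezoidal AUC_0→15.5:
  [0→3]: (0.00+41.45)/2 × 3 = 62.175
  [3→3.5]: (41.45+39.75)/2 × 0.5 = 20.3
  [3.5→7.5]: (39.75+19.70)/2 × 4 = 118.9
  [7.5→9]: (19.70+14.21)/2 × 1.5 = 25.4325
  [9→9.5]: (14.21+12.71)/2 × 0.5 = 6.73
  [9.5→15.5]: (12.71+3.20)/2 × 6 = 47.73
  Sum = 281.2675 mg/L·h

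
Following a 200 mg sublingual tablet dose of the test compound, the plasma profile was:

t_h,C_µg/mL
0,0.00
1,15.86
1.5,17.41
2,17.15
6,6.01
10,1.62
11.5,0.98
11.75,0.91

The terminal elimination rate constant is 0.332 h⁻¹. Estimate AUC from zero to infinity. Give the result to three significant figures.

Trapezoidal AUC_0→11.75:
  [0→1]: (0.00+15.86)/2 × 1 = 7.93
  [1→1.5]: (15.86+17.41)/2 × 0.5 = 8.3175
  [1.5→2]: (17.41+17.15)/2 × 0.5 = 8.64
  [2→6]: (17.15+6.01)/2 × 4 = 46.32
  [6→10]: (6.01+1.62)/2 × 4 = 15.26
  [10→11.5]: (1.62+0.98)/2 × 1.5 = 1.95
  [11.5→11.75]: (0.98+0.91)/2 × 0.25 = 0.23625
  Sum = 88.65375 µg/mL·h
Extrapolated tail: C_last / k_e = 0.91 / 0.332 = 2.741
AUC_0→∞ = 88.65375 + 2.741 = 91.39475 µg/mL·h

AUC = 91.4 µg/mL·h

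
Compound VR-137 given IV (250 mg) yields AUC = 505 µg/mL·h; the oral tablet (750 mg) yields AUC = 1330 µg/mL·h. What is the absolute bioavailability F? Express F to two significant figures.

F = (AUC_ev / D_ev) / (AUC_iv / D_iv)
  = (1330/750) / (505/250)
  = 1.77333 / 2.02 = 0.8779

F = 0.88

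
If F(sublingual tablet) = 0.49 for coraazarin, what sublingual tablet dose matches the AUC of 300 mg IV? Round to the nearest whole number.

D_sublingual = 612 mg

For equal systemic exposure: F × D_ev = D_iv
D_ev = D_iv / F = 300 / 0.49 = 612.245 mg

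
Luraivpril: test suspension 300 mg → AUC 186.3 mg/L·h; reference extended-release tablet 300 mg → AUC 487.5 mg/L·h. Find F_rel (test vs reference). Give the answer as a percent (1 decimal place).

F_rel = (AUC_test/D_test) / (AUC_ref/D_ref)
      = (186.3/300) / (487.5/300)
      = 0.621 / 1.625 = 0.3822 = 38.22%

F_rel = 38.2%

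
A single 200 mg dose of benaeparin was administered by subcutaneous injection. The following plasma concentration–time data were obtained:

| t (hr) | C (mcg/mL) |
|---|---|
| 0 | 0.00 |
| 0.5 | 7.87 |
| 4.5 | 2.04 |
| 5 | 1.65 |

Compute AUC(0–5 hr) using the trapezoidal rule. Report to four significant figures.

Trapezoidal AUC_0→5:
  [0→0.5]: (0.00+7.87)/2 × 0.5 = 1.9675
  [0.5→4.5]: (7.87+2.04)/2 × 4 = 19.82
  [4.5→5]: (2.04+1.65)/2 × 0.5 = 0.9225
  Sum = 22.71 mcg/mL·hr

AUC = 22.71 mcg/mL·hr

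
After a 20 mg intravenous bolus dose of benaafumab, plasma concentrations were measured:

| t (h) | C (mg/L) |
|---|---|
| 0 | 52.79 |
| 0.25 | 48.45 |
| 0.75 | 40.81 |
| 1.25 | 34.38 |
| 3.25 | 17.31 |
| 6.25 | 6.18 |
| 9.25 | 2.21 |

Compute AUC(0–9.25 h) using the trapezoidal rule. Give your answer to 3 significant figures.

AUC = 153 mg/L·h

Trapezoidal AUC_0→9.25:
  [0→0.25]: (52.79+48.45)/2 × 0.25 = 12.655
  [0.25→0.75]: (48.45+40.81)/2 × 0.5 = 22.315
  [0.75→1.25]: (40.81+34.38)/2 × 0.5 = 18.7975
  [1.25→3.25]: (34.38+17.31)/2 × 2 = 51.69
  [3.25→6.25]: (17.31+6.18)/2 × 3 = 35.235
  [6.25→9.25]: (6.18+2.21)/2 × 3 = 12.585
  Sum = 153.2775 mg/L·h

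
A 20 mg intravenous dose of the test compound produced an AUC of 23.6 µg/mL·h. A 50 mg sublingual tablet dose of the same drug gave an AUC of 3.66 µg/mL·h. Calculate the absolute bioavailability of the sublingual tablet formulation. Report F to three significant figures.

F = (AUC_ev / D_ev) / (AUC_iv / D_iv)
  = (3.66/50) / (23.6/20)
  = 0.0732 / 1.18 = 0.0620

F = 0.0620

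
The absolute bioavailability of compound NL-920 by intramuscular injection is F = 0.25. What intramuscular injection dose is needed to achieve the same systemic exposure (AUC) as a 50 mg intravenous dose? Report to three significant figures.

For equal systemic exposure: F × D_ev = D_iv
D_ev = D_iv / F = 50 / 0.25 = 200 mg

D_intramuscular = 200 mg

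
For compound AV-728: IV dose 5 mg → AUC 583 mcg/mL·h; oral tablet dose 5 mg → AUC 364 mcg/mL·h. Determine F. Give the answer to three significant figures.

F = (AUC_ev / D_ev) / (AUC_iv / D_iv)
  = (364/5) / (583/5)
  = 72.8 / 116.6 = 0.6244

F = 0.624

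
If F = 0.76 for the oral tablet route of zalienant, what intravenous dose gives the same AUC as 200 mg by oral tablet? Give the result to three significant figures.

Systemic exposure from an extravascular dose = F × D_ev, so the equivalent IV dose is F × D_ev.
D_iv = F × D_ev = 0.76 × 200 = 152 mg

D_iv = 152 mg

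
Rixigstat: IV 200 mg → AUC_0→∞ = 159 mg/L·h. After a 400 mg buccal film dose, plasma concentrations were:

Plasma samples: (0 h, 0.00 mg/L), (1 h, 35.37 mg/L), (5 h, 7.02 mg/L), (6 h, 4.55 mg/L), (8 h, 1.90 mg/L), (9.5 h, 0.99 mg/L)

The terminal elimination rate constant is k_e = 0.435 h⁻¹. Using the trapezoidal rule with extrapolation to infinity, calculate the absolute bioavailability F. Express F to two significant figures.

F = 0.37

Trapezoidal AUC_0→9.5 (buccal film):
  [0→1]: (0.00+35.37)/2 × 1 = 17.685
  [1→5]: (35.37+7.02)/2 × 4 = 84.78
  [5→6]: (7.02+4.55)/2 × 1 = 5.785
  [6→8]: (4.55+1.90)/2 × 2 = 6.45
  [8→9.5]: (1.90+0.99)/2 × 1.5 = 2.1675
  Sum = 116.8675 mg/L·h
Tail: C_last/k_e = 0.99/0.435 = 2.276
AUC_0→∞ (buccal film) = 116.8675 + 2.276 = 119.1435 mg/L·h
F = (AUC_ev/D_ev)/(AUC_iv/D_iv) = (119.1435/400)/(159/200) = 0.29785875/0.795 = 0.3747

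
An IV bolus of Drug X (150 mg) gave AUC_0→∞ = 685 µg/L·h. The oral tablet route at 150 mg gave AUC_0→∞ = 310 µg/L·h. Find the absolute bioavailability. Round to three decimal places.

F = (AUC_ev / D_ev) / (AUC_iv / D_iv)
  = (310/150) / (685/150)
  = 2.06667 / 4.56667 = 0.4526

F = 0.453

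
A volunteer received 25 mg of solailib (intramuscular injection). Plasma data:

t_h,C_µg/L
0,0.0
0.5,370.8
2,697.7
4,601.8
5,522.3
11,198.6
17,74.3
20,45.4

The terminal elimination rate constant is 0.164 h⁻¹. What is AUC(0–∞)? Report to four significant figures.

Trapezoidal AUC_0→20:
  [0→0.5]: (0.0+370.8)/2 × 0.5 = 92.7
  [0.5→2]: (370.8+697.7)/2 × 1.5 = 801.375
  [2→4]: (697.7+601.8)/2 × 2 = 1299.5
  [4→5]: (601.8+522.3)/2 × 1 = 562.05
  [5→11]: (522.3+198.6)/2 × 6 = 2162.7
  [11→17]: (198.6+74.3)/2 × 6 = 818.7
  [17→20]: (74.3+45.4)/2 × 3 = 179.55
  Sum = 5916.575 µg/L·h
Extrapolated tail: C_last / k_e = 45.4 / 0.164 = 276.829
AUC_0→∞ = 5916.575 + 276.829 = 6193.404 µg/L·h

AUC = 6193 µg/L·h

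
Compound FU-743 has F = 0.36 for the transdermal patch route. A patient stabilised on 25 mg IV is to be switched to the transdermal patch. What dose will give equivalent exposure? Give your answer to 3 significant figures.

D_transdermal = 69.4 mg

For equal systemic exposure: F × D_ev = D_iv
D_ev = D_iv / F = 25 / 0.36 = 69.4444 mg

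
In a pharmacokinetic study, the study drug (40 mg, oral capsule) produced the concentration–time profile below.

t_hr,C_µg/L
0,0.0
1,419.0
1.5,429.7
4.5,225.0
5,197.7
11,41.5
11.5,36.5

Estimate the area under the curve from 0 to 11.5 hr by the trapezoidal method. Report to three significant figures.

AUC = 2250 µg/L·hr

Trapezoidal AUC_0→11.5:
  [0→1]: (0.0+419.0)/2 × 1 = 209.5
  [1→1.5]: (419.0+429.7)/2 × 0.5 = 212.175
  [1.5→4.5]: (429.7+225.0)/2 × 3 = 982.05
  [4.5→5]: (225.0+197.7)/2 × 0.5 = 105.675
  [5→11]: (197.7+41.5)/2 × 6 = 717.6
  [11→11.5]: (41.5+36.5)/2 × 0.5 = 19.5
  Sum = 2246.5 µg/L·hr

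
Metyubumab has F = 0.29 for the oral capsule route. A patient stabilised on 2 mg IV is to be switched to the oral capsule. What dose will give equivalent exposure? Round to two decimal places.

D_oral = 6.90 mg

For equal systemic exposure: F × D_ev = D_iv
D_ev = D_iv / F = 2 / 0.29 = 6.89655 mg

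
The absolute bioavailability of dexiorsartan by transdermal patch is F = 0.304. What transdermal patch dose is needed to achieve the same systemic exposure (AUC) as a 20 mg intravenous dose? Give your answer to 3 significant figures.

D_transdermal = 65.8 mg

For equal systemic exposure: F × D_ev = D_iv
D_ev = D_iv / F = 20 / 0.304 = 65.7895 mg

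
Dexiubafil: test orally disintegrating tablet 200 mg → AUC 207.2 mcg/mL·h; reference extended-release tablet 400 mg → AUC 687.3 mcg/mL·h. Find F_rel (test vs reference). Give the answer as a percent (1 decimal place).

F_rel = 60.3%

F_rel = (AUC_test/D_test) / (AUC_ref/D_ref)
      = (207.2/200) / (687.3/400)
      = 1.036 / 1.71825 = 0.6029 = 60.29%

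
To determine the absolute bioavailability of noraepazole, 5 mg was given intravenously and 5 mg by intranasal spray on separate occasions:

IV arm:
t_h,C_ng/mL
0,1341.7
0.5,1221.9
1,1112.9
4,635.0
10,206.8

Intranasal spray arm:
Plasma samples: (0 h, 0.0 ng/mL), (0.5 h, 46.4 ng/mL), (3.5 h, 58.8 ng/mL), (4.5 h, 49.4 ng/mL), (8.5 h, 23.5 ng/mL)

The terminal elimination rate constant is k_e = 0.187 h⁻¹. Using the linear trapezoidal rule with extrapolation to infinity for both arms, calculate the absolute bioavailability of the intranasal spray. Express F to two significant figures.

F = 0.066

Trapezoidal AUC_0→10 (IV):
  [0→0.5]: (1341.7+1221.9)/2 × 0.5 = 640.9
  [0.5→1]: (1221.9+1112.9)/2 × 0.5 = 583.7
  [1→4]: (1112.9+635.0)/2 × 3 = 2621.85
  [4→10]: (635.0+206.8)/2 × 6 = 2525.4
  Sum = 6371.85 ng/mL·h
IV tail: 206.8/0.187 = 1105.882; AUC_iv,0→∞ = 6371.85 + 1105.882 = 7477.732 ng/mL·h
Trapezoidal AUC_0→8.5 (intranasal spray):
  [0→0.5]: (0.0+46.4)/2 × 0.5 = 11.6
  [0.5→3.5]: (46.4+58.8)/2 × 3 = 157.8
  [3.5→4.5]: (58.8+49.4)/2 × 1 = 54.1
  [4.5→8.5]: (49.4+23.5)/2 × 4 = 145.8
  Sum = 369.3 ng/mL·h
intranasal spray tail: 23.5/0.187 = 125.668; AUC_ev,0→∞ = 369.3 + 125.668 = 494.968 ng/mL·h
F = (AUC_ev/D_ev)/(AUC_iv/D_iv) = (494.968/5)/(7477.732/5) = 98.9936/1495.5464 = 0.0662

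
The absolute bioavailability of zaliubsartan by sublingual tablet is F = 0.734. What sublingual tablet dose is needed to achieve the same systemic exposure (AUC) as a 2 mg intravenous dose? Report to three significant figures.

D_sublingual = 2.72 mg

For equal systemic exposure: F × D_ev = D_iv
D_ev = D_iv / F = 2 / 0.734 = 2.7248 mg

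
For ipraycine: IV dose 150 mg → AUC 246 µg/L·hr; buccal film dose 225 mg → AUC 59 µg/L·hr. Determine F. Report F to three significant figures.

F = (AUC_ev / D_ev) / (AUC_iv / D_iv)
  = (59/225) / (246/150)
  = 0.262222 / 1.64 = 0.1599

F = 0.160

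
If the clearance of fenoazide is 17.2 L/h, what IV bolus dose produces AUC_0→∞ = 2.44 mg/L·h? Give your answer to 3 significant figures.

Dose = 42.0 mg

Dose_iv = CL × AUC_0→∞
     = 17.2 × 2.44 = 41.968 mg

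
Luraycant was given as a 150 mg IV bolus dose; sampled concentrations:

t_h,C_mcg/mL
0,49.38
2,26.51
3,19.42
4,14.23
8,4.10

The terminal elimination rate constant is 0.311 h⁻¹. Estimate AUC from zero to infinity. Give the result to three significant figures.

Trapezoidal AUC_0→8:
  [0→2]: (49.38+26.51)/2 × 2 = 75.89
  [2→3]: (26.51+19.42)/2 × 1 = 22.965
  [3→4]: (19.42+14.23)/2 × 1 = 16.825
  [4→8]: (14.23+4.10)/2 × 4 = 36.66
  Sum = 152.34 mcg/mL·h
Extrapolated tail: C_last / k_e = 4.10 / 0.311 = 13.183
AUC_0→∞ = 152.34 + 13.183 = 165.523 mcg/mL·h

AUC = 166 mcg/mL·h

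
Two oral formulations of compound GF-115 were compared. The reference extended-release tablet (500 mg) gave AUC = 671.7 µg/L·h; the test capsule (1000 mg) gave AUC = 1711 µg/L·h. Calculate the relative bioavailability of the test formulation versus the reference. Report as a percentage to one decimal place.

F_rel = (AUC_test/D_test) / (AUC_ref/D_ref)
      = (1711/1000) / (671.7/500)
      = 1.711 / 1.3434 = 1.2736 = 127.36%

F_rel = 127.4%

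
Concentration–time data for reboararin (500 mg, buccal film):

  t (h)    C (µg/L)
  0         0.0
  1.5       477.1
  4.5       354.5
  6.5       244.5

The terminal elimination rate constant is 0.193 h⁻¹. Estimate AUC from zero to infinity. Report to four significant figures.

AUC = 3471 µg/L·h

Trapezoidal AUC_0→6.5:
  [0→1.5]: (0.0+477.1)/2 × 1.5 = 357.825
  [1.5→4.5]: (477.1+354.5)/2 × 3 = 1247.4
  [4.5→6.5]: (354.5+244.5)/2 × 2 = 599.0
  Sum = 2204.225 µg/L·h
Extrapolated tail: C_last / k_e = 244.5 / 0.193 = 1266.839
AUC_0→∞ = 2204.225 + 1266.839 = 3471.064 µg/L·h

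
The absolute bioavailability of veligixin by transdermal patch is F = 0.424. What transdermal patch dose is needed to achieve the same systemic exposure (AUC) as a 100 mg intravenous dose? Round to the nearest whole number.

For equal systemic exposure: F × D_ev = D_iv
D_ev = D_iv / F = 100 / 0.424 = 235.849 mg

D_transdermal = 236 mg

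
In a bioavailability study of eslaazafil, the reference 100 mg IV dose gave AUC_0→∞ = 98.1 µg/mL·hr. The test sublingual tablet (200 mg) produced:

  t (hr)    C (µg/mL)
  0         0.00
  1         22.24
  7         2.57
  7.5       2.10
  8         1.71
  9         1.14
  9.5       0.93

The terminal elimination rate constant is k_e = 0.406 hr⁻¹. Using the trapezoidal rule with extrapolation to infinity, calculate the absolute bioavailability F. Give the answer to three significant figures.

Trapezoidal AUC_0→9.5 (sublingual tablet):
  [0→1]: (0.00+22.24)/2 × 1 = 11.12
  [1→7]: (22.24+2.57)/2 × 6 = 74.43
  [7→7.5]: (2.57+2.10)/2 × 0.5 = 1.1675
  [7.5→8]: (2.10+1.71)/2 × 0.5 = 0.9525
  [8→9]: (1.71+1.14)/2 × 1 = 1.425
  [9→9.5]: (1.14+0.93)/2 × 0.5 = 0.5175
  Sum = 89.6125 µg/mL·hr
Tail: C_last/k_e = 0.93/0.406 = 2.291
AUC_0→∞ (sublingual tablet) = 89.6125 + 2.291 = 91.9035 µg/mL·hr
F = (AUC_ev/D_ev)/(AUC_iv/D_iv) = (91.9035/200)/(98.1/100) = 0.4595175/0.981 = 0.4684

F = 0.468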